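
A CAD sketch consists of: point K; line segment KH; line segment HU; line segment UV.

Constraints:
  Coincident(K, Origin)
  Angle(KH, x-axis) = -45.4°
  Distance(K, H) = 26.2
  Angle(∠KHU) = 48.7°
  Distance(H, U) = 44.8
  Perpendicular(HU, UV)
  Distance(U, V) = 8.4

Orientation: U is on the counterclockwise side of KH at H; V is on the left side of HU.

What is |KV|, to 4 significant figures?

29.73

K is at the origin; KH runs at -45.4° with length 26.2, so H = 26.2·(cos -45.4°, sin -45.4°) = (18.40, -18.66). ∠KHU = 48.7°, so HU runs at -45.4° + (180° − 48.7°) = 85.90° from the x-axis; with |HU| = 44.8, U = H + 44.8·(cos 85.90°, sin 85.90°) = (21.60, 26.03). HU is perpendicular to UV; with |UV| = 8.4 on the left of HU, V = U + 8.4·(-0.9974, 0.07150) = (13.22, 26.63). Then |KV| = |V − K| = 29.73.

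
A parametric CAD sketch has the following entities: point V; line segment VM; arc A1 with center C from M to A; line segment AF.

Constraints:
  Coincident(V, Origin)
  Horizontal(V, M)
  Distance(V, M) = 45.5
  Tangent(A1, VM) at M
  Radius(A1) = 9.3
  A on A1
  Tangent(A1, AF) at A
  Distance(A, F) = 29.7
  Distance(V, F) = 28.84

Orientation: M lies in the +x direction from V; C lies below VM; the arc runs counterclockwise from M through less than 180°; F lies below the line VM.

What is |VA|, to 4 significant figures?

39.20

V is at the origin; VM is horizontal with |VM| = 45.5 and M on the +x side, so M = (45.50, 0.000). Since A1 is tangent to VM there, CM ⟂ VM, so C = M + (0, -9.3) = (45.50, -9.300). Since CA ⟂ AF (tangency), |CF| = √(9.3² + 29.7²) = 31.12 regardless of where A sits on A1. So F lies on both circle(V, 28.84) and circle(C, 31.12); the below-VM intersection is F = (17.51, -22.91). A is the foot of the tangent from F: A = (39.12, -2.535).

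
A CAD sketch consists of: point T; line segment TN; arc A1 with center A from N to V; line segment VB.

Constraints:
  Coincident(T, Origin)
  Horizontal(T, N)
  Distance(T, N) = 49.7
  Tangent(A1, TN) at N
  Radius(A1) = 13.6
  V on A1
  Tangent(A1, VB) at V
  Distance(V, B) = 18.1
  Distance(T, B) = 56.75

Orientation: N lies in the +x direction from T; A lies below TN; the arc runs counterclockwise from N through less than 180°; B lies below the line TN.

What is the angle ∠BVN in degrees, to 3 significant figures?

124°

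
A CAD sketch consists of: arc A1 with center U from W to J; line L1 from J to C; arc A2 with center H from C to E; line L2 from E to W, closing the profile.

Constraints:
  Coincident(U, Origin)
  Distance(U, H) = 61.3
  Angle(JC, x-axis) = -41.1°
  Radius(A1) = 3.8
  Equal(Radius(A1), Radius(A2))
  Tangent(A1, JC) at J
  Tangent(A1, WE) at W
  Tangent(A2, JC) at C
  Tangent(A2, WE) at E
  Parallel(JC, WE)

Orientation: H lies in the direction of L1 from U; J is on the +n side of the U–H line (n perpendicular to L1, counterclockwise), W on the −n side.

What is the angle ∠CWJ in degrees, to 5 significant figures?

82.933°

The slot axis is L1's direction at -41.1°, so u = (cos -41.1°, sin -41.1°) = (0.75356, -0.65738) and n = (−sin -41.1°, cos -41.1°) = (0.65738, 0.75356). U is at the origin and H lies 61.3 along u from U, so H = 61.3·u = (46.193, -40.297). Tangency of A1 to both parallel lines with radius 3.8 puts J and W at U ± 3.8·n: J = (2.4980, 2.8635), W = (-2.4980, -2.8635). Equal radii place C and E the same way about H: C = H + 3.8·n = (48.691, -37.434), E = H − 3.8·n = (43.695, -43.161). Then cos ∠CWJ = WC·WJ / (|WC||WJ|), giving 82.933°.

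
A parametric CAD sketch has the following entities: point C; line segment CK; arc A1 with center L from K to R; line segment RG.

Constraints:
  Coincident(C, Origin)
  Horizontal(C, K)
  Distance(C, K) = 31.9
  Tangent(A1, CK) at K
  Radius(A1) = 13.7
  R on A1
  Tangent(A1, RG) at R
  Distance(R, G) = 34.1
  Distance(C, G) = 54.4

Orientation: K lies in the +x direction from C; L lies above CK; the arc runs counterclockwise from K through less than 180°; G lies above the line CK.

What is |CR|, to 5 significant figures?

48.173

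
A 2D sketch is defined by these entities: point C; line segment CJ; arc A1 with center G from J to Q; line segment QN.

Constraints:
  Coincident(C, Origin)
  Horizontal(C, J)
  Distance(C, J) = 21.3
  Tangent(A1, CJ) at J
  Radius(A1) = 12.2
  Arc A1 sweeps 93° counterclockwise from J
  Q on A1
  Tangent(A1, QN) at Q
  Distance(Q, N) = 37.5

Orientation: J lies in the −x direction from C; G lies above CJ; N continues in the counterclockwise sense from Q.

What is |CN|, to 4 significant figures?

51.49

On A1, J sits at bearing -90° from G; a 93° counterclockwise sweep puts Q at bearing 3°, so Q = G + 12.2·(cos 3°, sin 3°) = (-9.117, 12.84). The tangent condition forces GQ to be normal to QN, so QN runs along (−sin 3°, cos 3°); with |QN| = 37.5, N = (-11.08, 50.29). Then |CN| = |N − C| = 51.49.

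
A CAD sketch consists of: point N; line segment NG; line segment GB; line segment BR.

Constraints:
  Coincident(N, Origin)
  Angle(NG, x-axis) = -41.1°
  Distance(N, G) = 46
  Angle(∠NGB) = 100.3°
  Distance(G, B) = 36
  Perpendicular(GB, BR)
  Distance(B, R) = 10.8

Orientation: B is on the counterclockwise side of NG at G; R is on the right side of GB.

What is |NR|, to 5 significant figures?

71.403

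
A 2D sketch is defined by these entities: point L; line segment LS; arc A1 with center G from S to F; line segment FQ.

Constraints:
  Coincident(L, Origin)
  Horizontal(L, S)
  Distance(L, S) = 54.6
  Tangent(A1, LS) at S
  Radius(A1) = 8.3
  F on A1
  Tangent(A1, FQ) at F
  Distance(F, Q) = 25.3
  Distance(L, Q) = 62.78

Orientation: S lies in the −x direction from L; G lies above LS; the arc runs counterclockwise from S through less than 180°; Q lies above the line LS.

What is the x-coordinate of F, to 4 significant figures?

-46.52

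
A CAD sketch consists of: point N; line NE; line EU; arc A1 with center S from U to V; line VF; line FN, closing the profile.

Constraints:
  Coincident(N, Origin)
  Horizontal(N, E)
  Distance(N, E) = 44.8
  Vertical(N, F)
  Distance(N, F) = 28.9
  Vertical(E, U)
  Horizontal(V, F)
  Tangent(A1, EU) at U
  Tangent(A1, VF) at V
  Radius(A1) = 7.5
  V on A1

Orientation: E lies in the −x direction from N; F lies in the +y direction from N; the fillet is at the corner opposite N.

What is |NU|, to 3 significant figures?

49.6

The virtual corner opposite N is at (-44.8, 28.9). The tangent condition forces SU to be normal to EU and since A1 is tangent to VF there, SV ⟂ VF, with radius 7.5, so the center S sits 7.5 in from both sides at S = (-37.3, 21.4). That places the tangent points at U = (-44.8, 21.4) on EU and V = (-37.3, 28.9) on VF. Then |NU| = |U − N| = 49.6.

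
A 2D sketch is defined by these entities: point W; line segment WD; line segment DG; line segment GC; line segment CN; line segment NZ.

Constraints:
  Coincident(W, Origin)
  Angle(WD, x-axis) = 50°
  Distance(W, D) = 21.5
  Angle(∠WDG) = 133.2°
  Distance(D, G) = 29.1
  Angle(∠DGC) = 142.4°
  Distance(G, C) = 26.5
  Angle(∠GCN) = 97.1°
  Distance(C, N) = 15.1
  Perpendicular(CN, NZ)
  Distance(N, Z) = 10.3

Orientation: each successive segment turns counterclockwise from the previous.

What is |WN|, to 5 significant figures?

58.724

W is at the origin; WD runs at 50.0° with length 21.5, so D = (13.820, 16.470). ∠WDG = 133.2° gives DG at 96.800° from the x-axis; with |DG| = 29.1, G = (10.374, 45.365). ∠DGC = 142.4° gives GC at 134.40° from the x-axis; with |GC| = 26.5, C = (-8.1667, 64.299). ∠GCN = 97.1° gives CN at -142.70° from the x-axis; with |CN| = 15.1, N = (-20.178, 55.148). Then |WN| = |N − W| = 58.724.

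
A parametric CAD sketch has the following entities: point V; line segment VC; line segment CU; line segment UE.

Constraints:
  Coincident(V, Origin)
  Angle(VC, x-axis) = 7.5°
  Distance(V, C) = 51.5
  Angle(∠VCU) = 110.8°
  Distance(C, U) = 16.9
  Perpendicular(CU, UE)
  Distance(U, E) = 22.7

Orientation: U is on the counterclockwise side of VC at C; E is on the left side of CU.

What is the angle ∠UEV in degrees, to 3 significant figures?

126°

∠VCU = 110.8°, so CU runs at 7.5° + (180° − 110.8°) = 76.7° from the x-axis; with |CU| = 16.9, U = C + 16.9·(cos 76.7°, sin 76.7°) = (54.9, 23.2). CU ⟂ UE; with |UE| = 22.7 on the left of CU, E = U + 22.7·(-0.973, 0.230) = (32.9, 28.4). Then cos ∠UEV = EU·EV / (|EU||EV|), giving 126°.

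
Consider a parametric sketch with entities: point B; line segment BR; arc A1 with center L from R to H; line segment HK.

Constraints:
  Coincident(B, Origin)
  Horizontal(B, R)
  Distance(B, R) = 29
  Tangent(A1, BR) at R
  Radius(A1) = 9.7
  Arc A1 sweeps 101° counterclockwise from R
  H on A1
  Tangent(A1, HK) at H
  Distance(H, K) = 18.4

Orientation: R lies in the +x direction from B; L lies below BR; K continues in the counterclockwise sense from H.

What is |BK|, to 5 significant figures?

37.489

On A1, R sits at bearing 90° from L; a 101° counterclockwise sweep puts H at bearing 191°, so H = L + 9.7·(cos 191°, sin 191°) = (19.478, -11.551). Since A1 is tangent to HK there, LH ⟂ HK, so HK runs along (−sin 191°, cos 191°); with |HK| = 18.4, K = (22.989, -29.613). Then |BK| = |K − B| = 37.489.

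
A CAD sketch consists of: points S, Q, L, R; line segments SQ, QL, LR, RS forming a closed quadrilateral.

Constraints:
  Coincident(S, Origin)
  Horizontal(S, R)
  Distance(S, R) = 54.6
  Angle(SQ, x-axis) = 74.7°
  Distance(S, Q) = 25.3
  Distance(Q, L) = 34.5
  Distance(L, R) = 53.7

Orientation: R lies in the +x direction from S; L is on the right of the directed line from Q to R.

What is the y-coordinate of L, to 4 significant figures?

-9.749

Checks: |QL| = 34.50 ✓; |LR| = 53.70 ✓.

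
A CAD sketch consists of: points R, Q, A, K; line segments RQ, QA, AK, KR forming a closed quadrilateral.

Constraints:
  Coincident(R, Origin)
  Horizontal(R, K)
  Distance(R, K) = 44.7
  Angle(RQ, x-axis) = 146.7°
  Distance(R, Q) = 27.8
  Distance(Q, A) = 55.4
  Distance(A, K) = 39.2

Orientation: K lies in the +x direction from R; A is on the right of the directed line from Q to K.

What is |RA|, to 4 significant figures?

29.11

R is at the origin; RK is horizontal with |RK| = 44.7 and K in +x, so K = (44.7, 0). RQ runs at 146.7° with |RQ| = 27.8, so Q = (-23.24, 15.26). A is determined by |QA| = 55.4 and |AK| = 39.2 together: it lies at the intersection of circle(Q, 55.4) and circle(K, 39.2). With |QK| = 69.63, the foot of the radical line on QK is 45.82 from Q and the perpendicular offset is √(55.4² − 45.82²) = 31.14. Taking the right-of-QK solution: A = (14.64, -25.16).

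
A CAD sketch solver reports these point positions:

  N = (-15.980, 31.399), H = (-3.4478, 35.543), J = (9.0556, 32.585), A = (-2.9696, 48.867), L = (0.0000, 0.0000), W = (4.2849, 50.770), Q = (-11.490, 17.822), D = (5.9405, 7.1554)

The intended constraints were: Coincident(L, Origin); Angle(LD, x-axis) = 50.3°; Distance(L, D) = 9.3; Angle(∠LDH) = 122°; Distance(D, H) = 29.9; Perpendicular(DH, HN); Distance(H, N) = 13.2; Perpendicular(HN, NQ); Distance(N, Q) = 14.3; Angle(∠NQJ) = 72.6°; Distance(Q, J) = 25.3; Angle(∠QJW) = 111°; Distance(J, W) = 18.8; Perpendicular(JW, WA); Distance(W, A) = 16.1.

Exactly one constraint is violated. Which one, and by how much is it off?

Distance(W, A) = 16.1 — off by 8.60.

L = (0.00, 0.00) ✓; LD at 50.30° ✓; |LD| = 9.300 ✓; ∠LDH = 122.0° ✓; |DH| = 29.90 ✓; ∠(DH, HN) = 90.00° ✓; |HN| = 13.20 ✓; ∠(HN, NQ) = 90.00° ✓; |NQ| = 14.30 ✓; ∠NQJ = 72.60° ✓; |QJ| = 25.30 ✓; ∠QJW = 111.0° ✓; |JW| = 18.80 ✓; ∠(JW, WA) = 90.00° ✓; |WA| = 7.500 ✗.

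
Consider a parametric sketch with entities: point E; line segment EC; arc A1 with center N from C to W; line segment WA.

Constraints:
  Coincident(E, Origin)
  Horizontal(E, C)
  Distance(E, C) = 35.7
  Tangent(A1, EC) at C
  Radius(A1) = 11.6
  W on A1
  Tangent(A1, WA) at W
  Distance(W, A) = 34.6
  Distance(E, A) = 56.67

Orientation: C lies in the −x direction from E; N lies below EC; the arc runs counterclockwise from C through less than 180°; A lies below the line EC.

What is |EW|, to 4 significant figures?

49.04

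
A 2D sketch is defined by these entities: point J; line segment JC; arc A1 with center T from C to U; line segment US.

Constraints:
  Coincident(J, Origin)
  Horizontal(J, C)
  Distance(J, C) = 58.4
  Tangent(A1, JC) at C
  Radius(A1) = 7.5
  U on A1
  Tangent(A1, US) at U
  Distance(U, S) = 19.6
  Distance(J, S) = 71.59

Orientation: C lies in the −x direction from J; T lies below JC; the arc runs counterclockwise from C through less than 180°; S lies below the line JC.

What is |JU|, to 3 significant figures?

66.3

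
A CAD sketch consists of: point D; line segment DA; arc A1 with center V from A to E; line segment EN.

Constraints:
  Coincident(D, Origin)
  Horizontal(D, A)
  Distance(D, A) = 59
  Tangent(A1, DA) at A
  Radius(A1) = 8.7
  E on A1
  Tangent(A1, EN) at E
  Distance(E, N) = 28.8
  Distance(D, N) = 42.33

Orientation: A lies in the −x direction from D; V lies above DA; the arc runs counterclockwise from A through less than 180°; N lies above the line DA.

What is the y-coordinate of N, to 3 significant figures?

25.3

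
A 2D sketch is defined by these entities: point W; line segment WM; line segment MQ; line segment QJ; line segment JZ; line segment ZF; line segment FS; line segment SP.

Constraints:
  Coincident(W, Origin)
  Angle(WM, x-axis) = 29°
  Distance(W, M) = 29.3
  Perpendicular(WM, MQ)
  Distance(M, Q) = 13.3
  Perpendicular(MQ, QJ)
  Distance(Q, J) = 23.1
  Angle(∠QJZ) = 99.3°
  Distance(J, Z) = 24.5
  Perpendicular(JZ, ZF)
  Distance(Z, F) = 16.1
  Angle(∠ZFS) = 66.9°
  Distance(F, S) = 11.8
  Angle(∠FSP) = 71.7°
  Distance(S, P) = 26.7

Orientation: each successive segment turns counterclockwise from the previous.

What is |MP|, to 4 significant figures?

40.03

W is at the origin; WM runs at 29.0° with length 29.3, so M = (25.63, 14.20). WM is perpendicular to MQ, so MQ runs at 119.0°; with |MQ| = 13.3, Q = (19.18, 25.84). MQ is perpendicular to QJ, so QJ runs at -151.0°; with |QJ| = 23.1, J = (-1.025, 14.64). ∠QJZ = 99.3° gives JZ at -70.30° from the x-axis; with |JZ| = 24.5, Z = (7.234, -8.428). JZ is perpendicular to ZF, so ZF runs at 19.70°; with |ZF| = 16.1, F = (22.39, -3.001). ∠ZFS = 66.9° gives FS at 132.8° from the x-axis; with |FS| = 11.8, S = (14.37, 5.657). ∠FSP = 71.7° gives SP at -118.9° from the x-axis; with |SP| = 26.7, P = (1.470, -17.72). Then |MP| = |P − M| = 40.03.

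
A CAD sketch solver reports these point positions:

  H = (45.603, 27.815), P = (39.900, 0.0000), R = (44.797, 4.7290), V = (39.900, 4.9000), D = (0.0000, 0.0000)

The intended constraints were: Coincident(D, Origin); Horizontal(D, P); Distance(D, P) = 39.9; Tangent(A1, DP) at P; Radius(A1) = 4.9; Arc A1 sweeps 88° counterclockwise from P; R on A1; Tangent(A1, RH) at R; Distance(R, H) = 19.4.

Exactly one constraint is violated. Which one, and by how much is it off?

Distance(R, H) = 19.4 — off by 3.70.

D = (0.00, 0.00) ✓; D.y = 0.00, P.y = 0.00 ✓; |DP| = 39.90 ✓; ∠(VP, PD) = 90.00° ✓; |VP| = 4.900 ✓; bearing(V→R) − bearing(V→P) = 88.00° ✓; |VR| = 4.900 ✓; ∠(VR, RH) = 90.00° ✓; |RH| = 23.10 ✗.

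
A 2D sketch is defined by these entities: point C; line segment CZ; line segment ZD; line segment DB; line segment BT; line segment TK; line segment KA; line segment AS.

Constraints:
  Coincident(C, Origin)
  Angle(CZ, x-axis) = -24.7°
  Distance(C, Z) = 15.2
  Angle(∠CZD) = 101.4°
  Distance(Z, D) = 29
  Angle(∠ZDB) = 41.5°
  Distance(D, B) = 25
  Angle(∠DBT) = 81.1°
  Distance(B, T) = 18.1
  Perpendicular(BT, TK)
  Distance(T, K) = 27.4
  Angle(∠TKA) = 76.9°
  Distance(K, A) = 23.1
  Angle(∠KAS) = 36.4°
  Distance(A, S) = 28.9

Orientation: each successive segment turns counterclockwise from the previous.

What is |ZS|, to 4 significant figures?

10.80

C is at the origin; CZ runs at -24.7° with length 15.2, so Z = (13.81, -6.352). ∠CZD = 101.4° gives ZD at 53.90° from the x-axis; with |ZD| = 29.0, D = (30.90, 17.08). ∠ZDB = 41.5° gives DB at -167.6° from the x-axis; with |DB| = 25.0, B = (6.479, 11.71). ∠DBT = 81.1° gives BT at -68.70° from the x-axis; with |BT| = 18.1, T = (13.05, -5.152). BT is perpendicular to TK, so TK runs at 21.30°; with |TK| = 27.4, K = (38.58, 4.801). ∠TKA = 76.9° gives KA at 124.4° from the x-axis; with |KA| = 23.1, A = (25.53, 23.86). ∠KAS = 36.4° gives AS at -92.00° from the x-axis; with |AS| = 28.9, S = (24.52, -5.021). Then |ZS| = |S − Z| = 10.80.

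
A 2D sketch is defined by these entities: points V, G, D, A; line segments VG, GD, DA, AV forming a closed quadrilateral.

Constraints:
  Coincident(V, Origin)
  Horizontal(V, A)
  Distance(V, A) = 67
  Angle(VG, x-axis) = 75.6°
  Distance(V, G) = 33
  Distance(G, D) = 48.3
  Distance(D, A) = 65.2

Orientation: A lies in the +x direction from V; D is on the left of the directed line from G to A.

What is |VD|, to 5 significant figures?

77.151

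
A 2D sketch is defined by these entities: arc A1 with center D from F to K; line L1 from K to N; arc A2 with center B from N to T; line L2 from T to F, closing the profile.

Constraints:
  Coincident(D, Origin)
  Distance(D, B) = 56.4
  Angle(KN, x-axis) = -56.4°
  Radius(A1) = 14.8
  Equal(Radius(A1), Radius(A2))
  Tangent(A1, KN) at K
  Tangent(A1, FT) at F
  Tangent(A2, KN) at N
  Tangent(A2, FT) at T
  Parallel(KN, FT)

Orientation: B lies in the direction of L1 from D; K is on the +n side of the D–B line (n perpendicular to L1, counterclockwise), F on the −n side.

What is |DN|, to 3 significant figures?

58.3

The slot axis is L1's direction at -56.4°, so u = (cos -56.4°, sin -56.4°) = (0.553, -0.833) and n = (−sin -56.4°, cos -56.4°) = (0.833, 0.553). D is at the origin and B lies 56.4 along u from D, so B = 56.4·u = (31.2, -47.0). Tangency of A1 to both parallel lines with radius 14.8 puts K and F at D ± 14.8·n: K = (12.3, 8.19), F = (-12.3, -8.19). Equal radii place N and T the same way about B: N = B + 14.8·n = (43.5, -38.8), T = B − 14.8·n = (18.9, -55.2). Then |DN| = |N − D| = 58.3.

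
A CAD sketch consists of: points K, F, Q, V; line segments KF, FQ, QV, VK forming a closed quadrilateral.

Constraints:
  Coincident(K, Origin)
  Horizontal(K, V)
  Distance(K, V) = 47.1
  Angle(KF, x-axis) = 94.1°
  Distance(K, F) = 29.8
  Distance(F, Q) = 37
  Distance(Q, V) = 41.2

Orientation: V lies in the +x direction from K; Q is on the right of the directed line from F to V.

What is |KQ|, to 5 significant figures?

8.9563

Checks: |FQ| = 37.00 ✓; |QV| = 41.20 ✓.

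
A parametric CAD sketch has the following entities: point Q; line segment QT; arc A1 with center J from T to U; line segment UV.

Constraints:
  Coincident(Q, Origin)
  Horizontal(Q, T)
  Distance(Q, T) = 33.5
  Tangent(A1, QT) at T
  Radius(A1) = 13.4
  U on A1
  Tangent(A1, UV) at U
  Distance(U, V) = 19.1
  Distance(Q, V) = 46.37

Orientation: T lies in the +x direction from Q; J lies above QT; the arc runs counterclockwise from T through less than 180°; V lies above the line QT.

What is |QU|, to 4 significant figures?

48.58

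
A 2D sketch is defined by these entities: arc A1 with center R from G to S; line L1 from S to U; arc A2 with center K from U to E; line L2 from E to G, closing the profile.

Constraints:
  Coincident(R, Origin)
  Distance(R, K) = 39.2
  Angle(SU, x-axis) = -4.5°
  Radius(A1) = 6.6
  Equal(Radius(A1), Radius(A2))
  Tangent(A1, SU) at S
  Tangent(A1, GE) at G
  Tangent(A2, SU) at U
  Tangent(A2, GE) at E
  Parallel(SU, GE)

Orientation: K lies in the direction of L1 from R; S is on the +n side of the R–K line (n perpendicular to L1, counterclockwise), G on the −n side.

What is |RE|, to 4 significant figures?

39.75

The slot axis is L1's direction at -4.5°, so u = (cos -4.5°, sin -4.5°) = (0.9969, -0.07846) and n = (−sin -4.5°, cos -4.5°) = (0.07846, 0.9969). R is at the origin and K lies 39.2 along u from R, so K = 39.2·u = (39.08, -3.076). Tangency of A1 to both parallel lines with radius 6.6 puts S and G at R ± 6.6·n: S = (0.5178, 6.580), G = (-0.5178, -6.580). Equal radii place U and E the same way about K: U = K + 6.6·n = (39.60, 3.504), E = K − 6.6·n = (38.56, -9.655). Then |RE| = |E − R| = 39.75.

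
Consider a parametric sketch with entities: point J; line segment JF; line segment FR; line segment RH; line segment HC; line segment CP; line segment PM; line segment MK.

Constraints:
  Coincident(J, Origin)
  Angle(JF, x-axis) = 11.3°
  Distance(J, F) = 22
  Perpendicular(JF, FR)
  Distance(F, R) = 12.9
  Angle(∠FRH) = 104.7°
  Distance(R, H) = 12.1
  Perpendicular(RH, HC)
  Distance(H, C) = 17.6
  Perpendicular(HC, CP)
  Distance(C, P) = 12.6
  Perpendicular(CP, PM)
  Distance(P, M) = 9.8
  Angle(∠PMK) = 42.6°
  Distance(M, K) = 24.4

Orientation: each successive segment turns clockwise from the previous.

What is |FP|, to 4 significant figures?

5.825

J is at the origin; JF runs at 11.3° with length 22.0, so F = (21.57, 4.311). JF ⟂ FR, so FR runs at -78.70°; with |FR| = 12.9, R = (24.10, -8.339). ∠FRH = 104.7° gives RH at -154.0° from the x-axis; with |RH| = 12.1, H = (13.23, -13.64). RH is perpendicular to HC, so HC runs at 116.0°; with |HC| = 17.6, C = (5.510, 2.175). HC ⟂ CP, so CP runs at 26.00°; with |CP| = 12.6, P = (16.84, 7.699). Then |FP| = |P − F| = 5.825.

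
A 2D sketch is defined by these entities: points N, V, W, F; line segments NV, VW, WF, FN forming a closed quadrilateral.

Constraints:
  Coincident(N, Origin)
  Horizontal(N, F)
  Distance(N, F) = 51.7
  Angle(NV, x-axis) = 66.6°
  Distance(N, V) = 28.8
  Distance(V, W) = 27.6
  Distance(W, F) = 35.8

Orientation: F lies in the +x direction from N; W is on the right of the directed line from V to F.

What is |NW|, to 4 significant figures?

15.93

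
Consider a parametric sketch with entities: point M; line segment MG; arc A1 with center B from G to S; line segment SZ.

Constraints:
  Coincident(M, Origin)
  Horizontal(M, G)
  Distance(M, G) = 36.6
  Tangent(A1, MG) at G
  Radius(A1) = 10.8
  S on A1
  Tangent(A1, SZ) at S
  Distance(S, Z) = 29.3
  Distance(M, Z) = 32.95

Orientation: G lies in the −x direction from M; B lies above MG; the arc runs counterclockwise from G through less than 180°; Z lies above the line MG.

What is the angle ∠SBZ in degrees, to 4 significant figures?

69.77°

Checks: |BS| = 10.80 ✓; ∠(BS, SZ) = 90.00° ✓; |SZ| = 29.30 ✓; |MZ| = 32.95 ✓.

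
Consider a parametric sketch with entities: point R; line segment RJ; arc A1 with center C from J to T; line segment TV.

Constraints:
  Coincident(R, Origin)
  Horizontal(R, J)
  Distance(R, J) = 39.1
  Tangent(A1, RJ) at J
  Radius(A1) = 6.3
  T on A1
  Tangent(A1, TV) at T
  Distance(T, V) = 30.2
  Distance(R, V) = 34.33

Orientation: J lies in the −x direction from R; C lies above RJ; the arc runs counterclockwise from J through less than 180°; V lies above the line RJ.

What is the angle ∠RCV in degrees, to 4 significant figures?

56.70°

Checks: ∠(CJ, JR) = 90.00° ✓; |CT| = 6.300 ✓; ∠(CT, TV) = 90.00° ✓; |TV| = 30.20 ✓; |RV| = 34.33 ✓.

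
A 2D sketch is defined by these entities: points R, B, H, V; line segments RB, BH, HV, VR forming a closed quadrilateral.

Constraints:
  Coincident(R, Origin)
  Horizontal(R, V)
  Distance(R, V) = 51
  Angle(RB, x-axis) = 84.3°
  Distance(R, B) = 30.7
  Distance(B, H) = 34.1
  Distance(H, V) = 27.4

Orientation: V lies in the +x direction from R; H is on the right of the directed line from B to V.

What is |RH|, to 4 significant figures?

24.08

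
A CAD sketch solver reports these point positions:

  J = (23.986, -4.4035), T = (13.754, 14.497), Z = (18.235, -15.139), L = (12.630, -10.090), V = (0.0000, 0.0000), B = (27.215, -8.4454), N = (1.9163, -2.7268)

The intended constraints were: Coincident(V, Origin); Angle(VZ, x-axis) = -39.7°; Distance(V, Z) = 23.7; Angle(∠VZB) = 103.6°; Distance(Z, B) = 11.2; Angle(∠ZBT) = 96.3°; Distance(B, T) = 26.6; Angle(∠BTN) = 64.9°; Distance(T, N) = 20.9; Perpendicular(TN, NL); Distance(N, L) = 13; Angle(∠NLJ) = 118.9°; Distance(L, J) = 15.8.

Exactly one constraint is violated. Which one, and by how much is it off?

Distance(L, J) = 15.8 — off by 3.10.

V = (0.00, 0.00) ✓; VZ at -39.70° ✓; |VZ| = 23.70 ✓; ∠VZB = 103.6° ✓; |ZB| = 11.20 ✓; ∠ZBT = 96.30° ✓; |BT| = 26.60 ✓; ∠BTN = 64.90° ✓; |TN| = 20.90 ✓; ∠(TN, NL) = 90.00° ✓; |NL| = 13.00 ✓; ∠NLJ = 118.9° ✓; |LJ| = 12.70 ✗.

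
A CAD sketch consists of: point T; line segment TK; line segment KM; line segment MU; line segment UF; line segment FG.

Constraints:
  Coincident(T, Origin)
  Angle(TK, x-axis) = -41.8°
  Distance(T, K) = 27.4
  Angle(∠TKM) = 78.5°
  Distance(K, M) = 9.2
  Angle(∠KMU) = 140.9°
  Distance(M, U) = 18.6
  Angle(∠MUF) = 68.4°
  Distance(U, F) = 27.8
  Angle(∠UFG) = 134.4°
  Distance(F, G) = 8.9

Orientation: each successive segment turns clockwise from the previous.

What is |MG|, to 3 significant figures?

29.3

T is at the origin; TK runs at -41.8° with length 27.4, so K = (20.4, -18.3). ∠TKM = 78.5° gives KM at -143° from the x-axis; with |KM| = 9.2, M = (13.0, -23.8). ∠KMU = 140.9° gives MU at 178° from the x-axis; with |MU| = 18.6, U = (-5.53, -23.0). ∠MUF = 68.4° gives UF at 66.0° from the x-axis; with |UF| = 27.8, F = (5.77, 2.41). ∠UFG = 134.4° gives FG at 20.4° from the x-axis; with |FG| = 8.9, G = (14.1, 5.52). Then |MG| = |G − M| = 29.3.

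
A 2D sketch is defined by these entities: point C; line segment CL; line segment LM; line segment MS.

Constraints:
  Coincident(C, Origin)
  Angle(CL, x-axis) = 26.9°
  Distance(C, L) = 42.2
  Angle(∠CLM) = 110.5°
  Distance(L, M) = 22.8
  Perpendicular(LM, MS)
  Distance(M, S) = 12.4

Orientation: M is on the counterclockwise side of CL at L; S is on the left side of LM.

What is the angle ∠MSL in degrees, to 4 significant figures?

61.46°

C is at the origin; CL runs at 26.9° with length 42.2, so L = 42.2·(cos 26.9°, sin 26.9°) = (37.63, 19.09). ∠CLM = 110.5°, so LM runs at 26.9° + (180° − 110.5°) = 96.40° from the x-axis; with |LM| = 22.8, M = L + 22.8·(cos 96.40°, sin 96.40°) = (35.09, 41.75). The perpendicularity gives MS at right angles to LM; with |MS| = 12.4 on the left of LM, S = M + 12.4·(-0.9938, -0.1115) = (22.77, 40.37). Then cos ∠MSL = SM·SL / (|SM||SL|), giving 61.46°.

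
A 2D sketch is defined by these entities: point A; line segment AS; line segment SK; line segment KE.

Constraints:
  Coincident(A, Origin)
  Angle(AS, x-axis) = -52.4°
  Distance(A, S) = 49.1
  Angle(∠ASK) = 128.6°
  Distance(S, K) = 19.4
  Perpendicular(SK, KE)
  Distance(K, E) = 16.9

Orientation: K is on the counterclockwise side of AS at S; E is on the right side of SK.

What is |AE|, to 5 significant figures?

74.554

A is at the origin; AS runs at -52.4° with length 49.1, so S = 49.1·(cos -52.4°, sin -52.4°) = (29.958, -38.901). ∠ASK = 128.6°, so SK runs at -52.4° + (180° − 128.6°) = -1.0000° from the x-axis; with |SK| = 19.4, K = S + 19.4·(cos -1.0000°, sin -1.0000°) = (49.355, -39.240). SK is perpendicular to KE; with |KE| = 16.9 on the right of SK, E = K + 16.9·(-0.017452, -0.99985) = (49.060, -56.137). Then |AE| = |E − A| = 74.554.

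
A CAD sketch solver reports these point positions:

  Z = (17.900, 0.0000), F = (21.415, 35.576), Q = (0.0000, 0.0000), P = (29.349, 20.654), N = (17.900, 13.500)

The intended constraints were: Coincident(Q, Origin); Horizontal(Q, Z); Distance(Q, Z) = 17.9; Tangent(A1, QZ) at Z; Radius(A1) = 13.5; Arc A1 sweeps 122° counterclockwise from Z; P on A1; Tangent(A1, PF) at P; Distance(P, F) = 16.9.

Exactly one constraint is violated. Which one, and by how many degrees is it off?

Tangent(A1, PF) at P — off by 4.00°.

Q = (0.00, 0.00) ✓; Q.y = 0.00, Z.y = 0.00 ✓; |QZ| = 17.90 ✓; ∠(NZ, ZQ) = 90.00° ✓; |NZ| = 13.50 ✓; bearing(N→P) − bearing(N→Z) = 122.0° ✓; |NP| = 13.50 ✓; ∠(NP, PF) = 94.00° ✗; |PF| = 16.90 ✓.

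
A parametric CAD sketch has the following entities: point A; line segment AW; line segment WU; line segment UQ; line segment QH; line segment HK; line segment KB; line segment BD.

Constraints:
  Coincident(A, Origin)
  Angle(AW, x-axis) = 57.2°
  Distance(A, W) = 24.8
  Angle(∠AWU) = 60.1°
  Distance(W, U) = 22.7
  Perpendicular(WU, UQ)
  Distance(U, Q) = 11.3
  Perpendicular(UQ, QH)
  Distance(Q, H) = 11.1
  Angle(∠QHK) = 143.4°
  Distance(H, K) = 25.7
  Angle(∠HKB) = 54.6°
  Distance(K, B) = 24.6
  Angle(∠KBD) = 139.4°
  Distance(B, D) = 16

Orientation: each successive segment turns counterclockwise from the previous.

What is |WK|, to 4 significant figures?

9.888

A is at the origin; AW runs at 57.2° with length 24.8, so W = (13.43, 20.85). ∠AWU = 60.1° gives WU at 177.1° from the x-axis; with |WU| = 22.7, U = (-9.237, 21.99). WU ⟂ UQ, so UQ runs at -92.90°; with |UQ| = 11.3, Q = (-9.808, 10.71). UQ ⟂ QH, so QH runs at -2.900°; with |QH| = 11.1, H = (1.278, 10.15). ∠QHK = 143.4° gives HK at 33.70° from the x-axis; with |HK| = 25.7, K = (22.66, 24.41). Then |WK| = |K − W| = 9.888.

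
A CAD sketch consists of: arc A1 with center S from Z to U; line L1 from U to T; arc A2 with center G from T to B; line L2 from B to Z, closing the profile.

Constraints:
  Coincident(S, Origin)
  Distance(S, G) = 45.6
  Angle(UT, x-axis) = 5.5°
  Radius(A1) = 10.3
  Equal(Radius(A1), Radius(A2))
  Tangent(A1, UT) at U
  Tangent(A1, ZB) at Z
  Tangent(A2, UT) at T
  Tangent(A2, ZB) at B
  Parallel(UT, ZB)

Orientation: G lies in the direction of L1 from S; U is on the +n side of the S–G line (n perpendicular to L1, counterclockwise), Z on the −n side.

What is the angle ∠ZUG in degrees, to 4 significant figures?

77.27°

The slot axis is L1's direction at 5.5°, so u = (cos 5.5°, sin 5.5°) = (0.9954, 0.09585) and n = (−sin 5.5°, cos 5.5°) = (-0.09585, 0.9954). S is at the origin and G lies 45.6 along u from S, so G = 45.6·u = (45.39, 4.371). Tangency of A1 to both parallel lines with radius 10.3 puts U and Z at S ± 10.3·n: U = (-0.9872, 10.25), Z = (0.9872, -10.25). Then cos ∠ZUG = UZ·UG / (|UZ||UG|), giving 77.27°.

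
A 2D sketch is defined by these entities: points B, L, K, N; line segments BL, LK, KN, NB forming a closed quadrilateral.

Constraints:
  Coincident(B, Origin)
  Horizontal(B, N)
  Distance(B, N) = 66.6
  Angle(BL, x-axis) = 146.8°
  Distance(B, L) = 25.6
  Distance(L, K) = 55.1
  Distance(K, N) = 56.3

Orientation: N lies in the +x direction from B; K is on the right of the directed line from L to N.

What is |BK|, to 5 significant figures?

30.733

Checks: |LK| = 55.10 ✓; |KN| = 56.30 ✓.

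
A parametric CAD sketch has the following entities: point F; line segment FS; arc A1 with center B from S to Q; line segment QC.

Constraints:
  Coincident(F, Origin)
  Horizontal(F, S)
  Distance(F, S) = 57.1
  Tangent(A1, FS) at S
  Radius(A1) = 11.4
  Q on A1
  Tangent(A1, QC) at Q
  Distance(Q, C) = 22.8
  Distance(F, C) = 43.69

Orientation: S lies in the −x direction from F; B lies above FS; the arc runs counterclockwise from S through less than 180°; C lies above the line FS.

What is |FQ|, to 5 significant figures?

47.619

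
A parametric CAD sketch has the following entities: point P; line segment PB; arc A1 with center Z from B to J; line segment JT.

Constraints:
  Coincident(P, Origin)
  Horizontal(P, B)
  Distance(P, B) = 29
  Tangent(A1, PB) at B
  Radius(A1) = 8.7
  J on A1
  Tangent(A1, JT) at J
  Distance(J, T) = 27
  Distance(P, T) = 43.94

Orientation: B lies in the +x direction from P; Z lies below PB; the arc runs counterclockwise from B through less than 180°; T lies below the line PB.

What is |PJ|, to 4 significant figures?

22.68

Checks: ∠(ZB, BP) = 90.00° ✓; |ZJ| = 8.700 ✓; ∠(ZJ, JT) = 90.00° ✓; |JT| = 27.00 ✓; |PT| = 43.94 ✓.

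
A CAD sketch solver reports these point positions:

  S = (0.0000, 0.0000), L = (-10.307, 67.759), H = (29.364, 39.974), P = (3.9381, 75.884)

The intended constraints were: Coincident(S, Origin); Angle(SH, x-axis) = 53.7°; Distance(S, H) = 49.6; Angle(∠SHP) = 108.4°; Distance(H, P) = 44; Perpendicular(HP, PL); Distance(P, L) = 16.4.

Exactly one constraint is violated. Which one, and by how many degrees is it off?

Perpendicular(HP, PL) — off by 5.60°.

S = (0.00, 0.00) ✓; SH at 53.70° ✓; |SH| = 49.60 ✓; ∠SHP = 108.4° ✓; |HP| = 44.00 ✓; ∠(HP, PL) = 84.40° ✗; |PL| = 16.40 ✓.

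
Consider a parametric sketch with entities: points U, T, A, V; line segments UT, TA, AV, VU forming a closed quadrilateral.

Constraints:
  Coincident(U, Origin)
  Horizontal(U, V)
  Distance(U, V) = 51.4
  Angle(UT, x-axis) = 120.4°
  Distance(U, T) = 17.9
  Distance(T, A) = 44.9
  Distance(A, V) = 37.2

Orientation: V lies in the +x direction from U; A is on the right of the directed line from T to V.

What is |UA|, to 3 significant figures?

27.4

Checks: UT at 120.4° ✓; |TA| = 44.90 ✓; |AV| = 37.20 ✓.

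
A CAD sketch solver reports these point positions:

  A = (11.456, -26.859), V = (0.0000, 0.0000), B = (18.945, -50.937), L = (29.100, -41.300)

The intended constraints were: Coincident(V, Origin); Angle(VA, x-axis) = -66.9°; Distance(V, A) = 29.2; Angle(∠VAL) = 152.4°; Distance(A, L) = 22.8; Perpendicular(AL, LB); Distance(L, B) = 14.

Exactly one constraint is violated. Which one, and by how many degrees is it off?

Perpendicular(AL, LB) — off by 7.20°.

V = (0.00, 0.00) ✓; VA at -66.90° ✓; |VA| = 29.20 ✓; ∠VAL = 152.4° ✓; |AL| = 22.80 ✓; ∠(AL, LB) = 97.20° ✗; |LB| = 14.00 ✓.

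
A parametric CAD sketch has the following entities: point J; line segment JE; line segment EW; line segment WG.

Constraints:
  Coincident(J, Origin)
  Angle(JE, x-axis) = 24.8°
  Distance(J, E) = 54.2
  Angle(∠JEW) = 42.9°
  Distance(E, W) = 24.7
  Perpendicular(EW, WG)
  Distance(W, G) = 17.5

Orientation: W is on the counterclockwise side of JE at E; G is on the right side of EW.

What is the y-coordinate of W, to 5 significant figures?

30.408

J is at the origin; JE runs at 24.8° with length 54.2, so E = 54.2·(cos 24.8°, sin 24.8°) = (49.202, 22.734). ∠JEW = 42.9°, so EW runs at 24.8° + (180° − 42.9°) = 161.90° from the x-axis; with |EW| = 24.7, W = E + 24.7·(cos 161.90°, sin 161.90°) = (25.724, 30.408). So W.y = 30.408.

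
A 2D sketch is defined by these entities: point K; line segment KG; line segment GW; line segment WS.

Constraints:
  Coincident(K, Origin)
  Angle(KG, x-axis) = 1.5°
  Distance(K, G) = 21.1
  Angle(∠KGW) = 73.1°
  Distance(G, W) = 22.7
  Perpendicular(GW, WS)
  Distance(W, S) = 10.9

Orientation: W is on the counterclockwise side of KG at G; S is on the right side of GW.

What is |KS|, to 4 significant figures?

35.23

K is at the origin; KG runs at 1.5° with length 21.1, so G = 21.1·(cos 1.5°, sin 1.5°) = (21.09, 0.5523). ∠KGW = 73.1°, so GW runs at 1.5° + (180° − 73.1°) = 108.4° from the x-axis; with |GW| = 22.7, W = G + 22.7·(cos 108.4°, sin 108.4°) = (13.93, 22.09). The perpendicularity gives WS at right angles to GW; with |WS| = 10.9 on the right of GW, S = W + 10.9·(0.9489, 0.3156) = (24.27, 25.53). Then |KS| = |S − K| = 35.23.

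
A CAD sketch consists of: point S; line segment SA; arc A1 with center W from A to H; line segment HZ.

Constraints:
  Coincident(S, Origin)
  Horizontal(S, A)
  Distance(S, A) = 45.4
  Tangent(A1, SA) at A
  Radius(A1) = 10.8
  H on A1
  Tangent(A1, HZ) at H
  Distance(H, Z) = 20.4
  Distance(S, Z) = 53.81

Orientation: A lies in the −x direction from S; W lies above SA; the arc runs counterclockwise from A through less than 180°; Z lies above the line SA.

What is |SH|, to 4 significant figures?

38.04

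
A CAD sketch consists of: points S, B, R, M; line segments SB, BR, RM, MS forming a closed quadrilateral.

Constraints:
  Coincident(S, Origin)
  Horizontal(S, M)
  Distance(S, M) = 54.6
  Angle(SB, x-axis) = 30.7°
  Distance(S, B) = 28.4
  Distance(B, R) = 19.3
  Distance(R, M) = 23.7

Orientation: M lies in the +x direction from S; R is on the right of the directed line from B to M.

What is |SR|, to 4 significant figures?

31.38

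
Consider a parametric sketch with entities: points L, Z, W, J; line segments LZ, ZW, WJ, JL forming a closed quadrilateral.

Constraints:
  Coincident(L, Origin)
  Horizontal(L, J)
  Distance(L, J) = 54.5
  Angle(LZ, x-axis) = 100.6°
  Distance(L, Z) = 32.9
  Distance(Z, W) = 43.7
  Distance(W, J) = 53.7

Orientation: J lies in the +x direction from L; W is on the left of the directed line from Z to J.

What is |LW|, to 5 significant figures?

60.223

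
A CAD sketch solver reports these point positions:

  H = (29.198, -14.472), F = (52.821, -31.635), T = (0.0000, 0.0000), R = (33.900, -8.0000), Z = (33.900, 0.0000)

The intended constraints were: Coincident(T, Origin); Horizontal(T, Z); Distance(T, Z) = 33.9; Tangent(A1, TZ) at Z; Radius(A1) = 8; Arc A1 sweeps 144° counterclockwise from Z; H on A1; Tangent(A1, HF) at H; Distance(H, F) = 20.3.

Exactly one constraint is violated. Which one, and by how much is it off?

Distance(H, F) = 20.3 — off by 8.90.

T = (0.00, 0.00) ✓; T.y = 0.00, Z.y = 0.00 ✓; |TZ| = 33.90 ✓; ∠(RZ, ZT) = 90.00° ✓; |RZ| = 8.000 ✓; bearing(R→H) − bearing(R→Z) = 144.0° ✓; |RH| = 8.000 ✓; ∠(RH, HF) = 90.00° ✓; |HF| = 29.20 ✗.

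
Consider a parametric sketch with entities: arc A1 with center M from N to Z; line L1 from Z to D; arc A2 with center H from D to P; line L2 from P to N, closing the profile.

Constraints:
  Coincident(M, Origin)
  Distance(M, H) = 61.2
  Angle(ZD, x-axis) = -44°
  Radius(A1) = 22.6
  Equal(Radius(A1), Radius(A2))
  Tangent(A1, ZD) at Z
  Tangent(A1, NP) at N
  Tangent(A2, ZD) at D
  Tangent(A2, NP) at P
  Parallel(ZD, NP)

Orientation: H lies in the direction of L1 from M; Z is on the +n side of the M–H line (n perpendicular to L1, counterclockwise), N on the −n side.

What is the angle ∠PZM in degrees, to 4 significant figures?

53.55°

The slot axis is L1's direction at -44.0°, so u = (cos -44.0°, sin -44.0°) = (0.7193, -0.6947) and n = (−sin -44.0°, cos -44.0°) = (0.6947, 0.7193). M is at the origin and H lies 61.2 along u from M, so H = 61.2·u = (44.02, -42.51). Tangency of A1 to both parallel lines with radius 22.6 puts Z and N at M ± 22.6·n: Z = (15.70, 16.26), N = (-15.70, -16.26). Equal radii place D and P the same way about H: D = H + 22.6·n = (59.72, -26.26), P = H − 22.6·n = (28.32, -58.77). Then cos ∠PZM = ZP·ZM / (|ZP||ZM|), giving 53.55°.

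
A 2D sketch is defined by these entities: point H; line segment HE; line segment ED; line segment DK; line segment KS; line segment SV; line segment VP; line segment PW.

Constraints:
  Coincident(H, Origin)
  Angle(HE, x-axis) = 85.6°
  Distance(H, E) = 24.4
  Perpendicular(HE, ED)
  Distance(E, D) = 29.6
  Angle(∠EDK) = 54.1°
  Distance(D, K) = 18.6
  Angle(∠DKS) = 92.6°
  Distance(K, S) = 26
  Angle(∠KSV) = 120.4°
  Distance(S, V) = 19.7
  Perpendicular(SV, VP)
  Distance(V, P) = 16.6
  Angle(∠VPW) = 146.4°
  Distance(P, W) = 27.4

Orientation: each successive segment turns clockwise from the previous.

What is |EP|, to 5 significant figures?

23.171

∠KSV = 120.4° gives SV at 82.700° from the x-axis; with |SV| = 19.7, V = (1.2858, 43.312). The perpendicularity gives VP at right angles to SV, so VP runs at -7.3000°; with |VP| = 16.6, P = (17.751, 41.202). Then |EP| = |P − E| = 23.171.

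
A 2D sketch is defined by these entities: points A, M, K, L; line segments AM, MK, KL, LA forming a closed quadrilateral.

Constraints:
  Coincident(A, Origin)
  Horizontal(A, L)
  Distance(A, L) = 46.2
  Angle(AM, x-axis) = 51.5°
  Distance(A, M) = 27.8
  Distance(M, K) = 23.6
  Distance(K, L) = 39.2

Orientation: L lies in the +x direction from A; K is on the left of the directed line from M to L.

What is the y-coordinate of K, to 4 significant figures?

37.53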